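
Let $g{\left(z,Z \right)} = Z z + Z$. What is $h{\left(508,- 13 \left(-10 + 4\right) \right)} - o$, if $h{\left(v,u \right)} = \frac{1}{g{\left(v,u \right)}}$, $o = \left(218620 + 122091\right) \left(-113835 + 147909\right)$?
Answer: $- \frac{460915867349027}{39702} \approx -1.1609 \cdot 10^{10}$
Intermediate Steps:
$o = 11609386614$ ($o = 340711 \cdot 34074 = 11609386614$)
$g{\left(z,Z \right)} = Z + Z z$
$h{\left(v,u \right)} = \frac{1}{u \left(1 + v\right)}$
$h{\left(508,- 13 \left(-10 + 4\right) \right)} - o = \frac{1}{- 13 \left(-10 + 4\right) \left(1 + 508\right)} - 11609386614 = \frac{1}{\left(-13\right) \left(-6\right) 509} - 11609386614 = \frac{1}{78} \cdot \frac{1}{509} - 11609386614 = \frac{1}{39702} - 11609386614 = - \frac{460915867349027}{39702}$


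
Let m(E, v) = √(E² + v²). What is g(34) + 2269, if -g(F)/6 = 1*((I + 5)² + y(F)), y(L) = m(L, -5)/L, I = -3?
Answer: 2245 - 3*√1181/17 ≈ 2238.9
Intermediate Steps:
y(L) = √(25 + L²)/L (y(L) = √(L² + (-5)²)/L = √(L² + 25)/L = √(25 + L²)/L)
g(F) = -24 - 6*√(25 + F²)/F (g(F) = -6*((-3 + 5)² + √(25 + F²)/F) = -6*(2² + √(25 + F²)/F) = -6*(4 + √(25 + F²)/F) = -24 - 6*√(25 + F²)/F)
g(34) + 2269 = (-24 - 6*√(25 + 34²)/34) + 2269 = (-24 - 6*1/34*√(25 + 1156)) + 2269 = (-24 - 6*1/34*√1181) + 2269 = (-24 - 3*√1181/17) + 2269 = 2245 - 3*√1181/17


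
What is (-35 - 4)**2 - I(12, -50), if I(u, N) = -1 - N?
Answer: 1472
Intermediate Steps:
(-35 - 4)**2 - I(12, -50) = (-35 - 4)**2 - (-1 - 1*(-50)) = (-39)**2 - (-1 + 50) = 1521 - 1*49 = 1521 - 49 = 1472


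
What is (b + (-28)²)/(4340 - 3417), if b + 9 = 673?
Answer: 1448/923 ≈ 1.5688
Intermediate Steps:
b = 664 (b = -9 + 673 = 664)
(b + (-28)²)/(4340 - 3417) = (664 + (-28)²)/(4340 - 3417) = (664 + 784)/923 = 1448*(1/923) = 1448/923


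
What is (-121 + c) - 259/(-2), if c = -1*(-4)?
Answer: 25/2 ≈ 12.500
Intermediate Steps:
c = 4
(-121 + c) - 259/(-2) = (-121 + 4) - 259/(-2) = -117 - 259*(-1/2) = -117 + 259/2 = 25/2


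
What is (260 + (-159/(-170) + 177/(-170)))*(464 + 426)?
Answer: 3932198/17 ≈ 2.3131e+5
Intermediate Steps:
(260 + (-159/(-170) + 177/(-170)))*(464 + 426) = (260 + (-159*(-1/170) + 177*(-1/170)))*890 = (260 + (159/170 - 177/170))*890 = (260 - 9/85)*890 = (22091/85)*890 = 3932198/17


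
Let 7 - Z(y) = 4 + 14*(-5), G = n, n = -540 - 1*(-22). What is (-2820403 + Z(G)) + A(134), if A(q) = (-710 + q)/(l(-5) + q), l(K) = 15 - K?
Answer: -217165698/77 ≈ -2.8203e+6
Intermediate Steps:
n = -518 (n = -540 + 22 = -518)
G = -518
Z(y) = 73 (Z(y) = 7 - (4 + 14*(-5)) = 7 - (4 - 70) = 7 - 1*(-66) = 7 + 66 = 73)
A(q) = (-710 + q)/(20 + q) (A(q) = (-710 + q)/((15 - 1*(-5)) + q) = (-710 + q)/((15 + 5) + q) = (-710 + q)/(20 + q))
(-2820403 + Z(G)) + A(134) = (-2820403 + 73) + (-710 + 134)/(20 + 134) = -2820330 - 576/154 = -2820330 + (1/154)*(-576) = -2820330 - 288/77 = -217165698/77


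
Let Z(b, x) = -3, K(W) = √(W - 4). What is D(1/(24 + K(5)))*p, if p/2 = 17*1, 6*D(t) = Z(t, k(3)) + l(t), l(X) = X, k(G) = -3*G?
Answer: -1258/75 ≈ -16.773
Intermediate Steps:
K(W) = √(-4 + W)
D(t) = -½ + t/6 (D(t) = (-3 + t)/6 = -½ + t/6)
p = 34 (p = 2*(17*1) = 2*17 = 34)
D(1/(24 + K(5)))*p = (-½ + 1/(6*(24 + √(-4 + 5))))*34 = (-½ + 1/(6*(24 + √1)))*34 = (-½ + 1/(6*(24 + 1)))*34 = (-½ + (⅙)/25)*34 = (-½ + (⅙)*(1/25))*34 = (-½ + 1/150)*34 = -37/75*34 = -1258/75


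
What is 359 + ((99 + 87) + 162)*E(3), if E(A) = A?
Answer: 1403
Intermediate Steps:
359 + ((99 + 87) + 162)*E(3) = 359 + ((99 + 87) + 162)*3 = 359 + (186 + 162)*3 = 359 + 348*3 = 359 + 1044 = 1403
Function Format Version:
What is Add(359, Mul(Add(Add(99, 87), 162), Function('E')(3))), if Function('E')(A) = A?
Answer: 1403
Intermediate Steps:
Add(359, Mul(Add(Add(99, 87), 162), Function('E')(3))) = Add(359, Mul(Add(Add(99, 87), 162), 3)) = Add(359, Mul(Add(186, 162), 3)) = Add(359, Mul(348, 3)) = Add(359, 1044) = 1403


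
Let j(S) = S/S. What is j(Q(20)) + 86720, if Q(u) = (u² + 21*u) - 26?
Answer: 86721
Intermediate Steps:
Q(u) = -26 + u² + 21*u
j(S) = 1
j(Q(20)) + 86720 = 1 + 86720 = 86721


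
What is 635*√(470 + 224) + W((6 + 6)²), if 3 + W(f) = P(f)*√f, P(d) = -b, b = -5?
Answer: 57 + 635*√694 ≈ 16785.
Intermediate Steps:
P(d) = 5 (P(d) = -1*(-5) = 5)
W(f) = -3 + 5*√f
635*√(470 + 224) + W((6 + 6)²) = 635*√(470 + 224) + (-3 + 5*√((6 + 6)²)) = 635*√694 + (-3 + 5*√(12²)) = 635*√694 + (-3 + 5*√144) = 635*√694 + (-3 + 5*12) = 635*√694 + (-3 + 60) = 635*√694 + 57 = 57 + 635*√694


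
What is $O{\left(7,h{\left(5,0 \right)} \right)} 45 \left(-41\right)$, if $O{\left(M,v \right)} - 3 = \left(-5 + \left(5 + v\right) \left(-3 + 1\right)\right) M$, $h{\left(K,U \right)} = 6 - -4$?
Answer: $446490$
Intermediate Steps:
$h{\left(K,U \right)} = 10$ ($h{\left(K,U \right)} = 6 + 4 = 10$)
$O{\left(M,v \right)} = 3 + M \left(-15 - 2 v\right)$ ($O{\left(M,v \right)} = 3 + \left(-5 + \left(5 + v\right) \left(-3 + 1\right)\right) M = 3 + \left(-5 + \left(5 + v\right) \left(-2\right)\right) M = 3 + \left(-5 - \left(10 + 2 v\right)\right) M = 3 + \left(-15 - 2 v\right) M = 3 + M \left(-15 - 2 v\right)$)
$O{\left(7,h{\left(5,0 \right)} \right)} 45 \left(-41\right) = \left(3 - 105 - 14 \cdot 10\right) 45 \left(-41\right) = \left(3 - 105 - 140\right) 45 \left(-41\right) = \left(-242\right) 45 \left(-41\right) = \left(-10890\right) \left(-41\right) = 446490$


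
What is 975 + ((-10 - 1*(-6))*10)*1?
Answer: 935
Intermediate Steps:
975 + ((-10 - 1*(-6))*10)*1 = 975 + ((-10 + 6)*10)*1 = 975 - 4*10*1 = 975 - 40*1 = 975 - 40 = 935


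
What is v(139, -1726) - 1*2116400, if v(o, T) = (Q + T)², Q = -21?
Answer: 935609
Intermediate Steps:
v(o, T) = (-21 + T)²
v(139, -1726) - 1*2116400 = (-21 - 1726)² - 1*2116400 = (-1747)² - 2116400 = 3052009 - 2116400 = 935609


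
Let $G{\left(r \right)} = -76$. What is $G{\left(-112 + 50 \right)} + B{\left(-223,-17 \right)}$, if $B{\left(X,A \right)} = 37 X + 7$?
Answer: $-8320$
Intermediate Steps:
$B{\left(X,A \right)} = 7 + 37 X$
$G{\left(-112 + 50 \right)} + B{\left(-223,-17 \right)} = -76 + \left(7 + 37 \left(-223\right)\right) = -76 + \left(7 - 8251\right) = -76 - 8244 = -8320$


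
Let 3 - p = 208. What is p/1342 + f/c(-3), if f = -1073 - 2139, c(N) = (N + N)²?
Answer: -1079471/12078 ≈ -89.375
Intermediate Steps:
p = -205 (p = 3 - 1*208 = 3 - 208 = -205)
c(N) = 4*N² (c(N) = (2*N)² = 4*N²)
f = -3212
p/1342 + f/c(-3) = -205/1342 - 3212/(4*(-3)²) = -205*1/1342 - 3212/(4*9) = -205/1342 - 3212/36 = -205/1342 - 3212*1/36 = -205/1342 - 803/9 = -1079471/12078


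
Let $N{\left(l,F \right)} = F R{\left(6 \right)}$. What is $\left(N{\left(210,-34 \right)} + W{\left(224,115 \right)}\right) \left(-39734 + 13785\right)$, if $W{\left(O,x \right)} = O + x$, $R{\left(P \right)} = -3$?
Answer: $-11443509$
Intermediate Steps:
$N{\left(l,F \right)} = - 3 F$ ($N{\left(l,F \right)} = F \left(-3\right) = - 3 F$)
$\left(N{\left(210,-34 \right)} + W{\left(224,115 \right)}\right) \left(-39734 + 13785\right) = \left(\left(-3\right) \left(-34\right) + \left(224 + 115\right)\right) \left(-39734 + 13785\right) = \left(102 + 339\right) \left(-25949\right) = 441 \left(-25949\right) = -11443509$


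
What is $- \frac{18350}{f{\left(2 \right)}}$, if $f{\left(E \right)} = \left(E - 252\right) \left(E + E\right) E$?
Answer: $\frac{367}{40} \approx 9.175$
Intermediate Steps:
$f{\left(E \right)} = 2 E^{2} \left(-252 + E\right)$ ($f{\left(E \right)} = \left(-252 + E\right) 2 E E = 2 E \left(-252 + E\right) E = 2 E^{2} \left(-252 + E\right)$)
$- \frac{18350}{f{\left(2 \right)}} = - \frac{18350}{2 \cdot 2^{2} \left(-252 + 2\right)} = - \frac{18350}{2 \cdot 4 \left(-250\right)} = - \frac{18350}{-2000} = \left(-18350\right) \left(- \frac{1}{2000}\right) = \frac{367}{40}$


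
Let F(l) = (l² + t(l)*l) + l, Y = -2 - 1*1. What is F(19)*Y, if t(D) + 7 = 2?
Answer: -855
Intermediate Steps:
t(D) = -5 (t(D) = -7 + 2 = -5)
Y = -3 (Y = -2 - 1 = -3)
F(l) = l² - 4*l (F(l) = (l² - 5*l) + l = l² - 4*l)
F(19)*Y = (19*(-4 + 19))*(-3) = (19*15)*(-3) = 285*(-3) = -855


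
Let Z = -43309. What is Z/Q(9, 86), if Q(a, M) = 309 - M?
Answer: -43309/223 ≈ -194.21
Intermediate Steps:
Z/Q(9, 86) = -43309/(309 - 1*86) = -43309/(309 - 86) = -43309/223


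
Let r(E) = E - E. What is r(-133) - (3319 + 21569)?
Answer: -24888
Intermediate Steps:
r(E) = 0
r(-133) - (3319 + 21569) = 0 - (3319 + 21569) = 0 - 1*24888 = 0 - 24888 = -24888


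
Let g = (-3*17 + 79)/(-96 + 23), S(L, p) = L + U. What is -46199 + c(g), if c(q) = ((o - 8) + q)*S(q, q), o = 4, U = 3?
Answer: -246255591/5329 ≈ -46211.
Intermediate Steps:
S(L, p) = 3 + L (S(L, p) = L + 3 = 3 + L)
g = -28/73 (g = (-51 + 79)/(-73) = 28*(-1/73) = -28/73 ≈ -0.38356)
c(q) = (-4 + q)*(3 + q) (c(q) = ((4 - 8) + q)*(3 + q) = (-4 + q)*(3 + q))
-46199 + c(g) = -46199 + (-4 - 28/73)*(3 - 28/73) = -46199 - 320/73*191/73 = -46199 - 61120/5329 = -246255591/5329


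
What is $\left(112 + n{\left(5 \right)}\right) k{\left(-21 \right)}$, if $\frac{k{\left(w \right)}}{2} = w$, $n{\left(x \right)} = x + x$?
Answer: $-5124$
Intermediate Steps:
$n{\left(x \right)} = 2 x$
$k{\left(w \right)} = 2 w$
$\left(112 + n{\left(5 \right)}\right) k{\left(-21 \right)} = \left(112 + 2 \cdot 5\right) 2 \left(-21\right) = \left(112 + 10\right) \left(-42\right) = 122 \left(-42\right) = -5124$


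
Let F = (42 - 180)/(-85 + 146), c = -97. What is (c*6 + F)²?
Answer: 1270209600/3721 ≈ 3.4136e+5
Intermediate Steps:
F = -138/61 ≈ -2.2623
(c*6 + F)² = (-97*6 - 138/61)² = (-582 - 138/61)² = (-35640/61)² = 1270209600/3721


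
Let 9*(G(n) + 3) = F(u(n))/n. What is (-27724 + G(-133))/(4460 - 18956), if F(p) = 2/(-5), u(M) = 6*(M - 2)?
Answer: 165946093/86758560 ≈ 1.9127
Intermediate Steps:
u(M) = -12 + 6*M (u(M) = 6*(-2 + M) = -12 + 6*M)
F(p) = -⅖ (F(p) = 2*(-⅕) = -⅖)
G(n) = -3 - 2/(45*n) (G(n) = -3 + (-2/(5*n))/9 = -3 - 2/(45*n))
(-27724 + G(-133))/(4460 - 18956) = (-27724 + (-3 - 2/45/(-133)))/(4460 - 18956) = (-27724 + (-3 - 2/45*(-1/133)))/(-14496) = (-27724 + (-3 + 2/5985))*(-1/14496) = (-27724 - 17953/5985)*(-1/14496) = -165946093/5985*(-1/14496) = 165946093/86758560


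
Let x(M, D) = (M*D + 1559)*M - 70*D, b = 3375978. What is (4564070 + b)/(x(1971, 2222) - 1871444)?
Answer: 7940048/8633162507 ≈ 0.00091971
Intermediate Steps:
x(M, D) = -70*D + M*(1559 + D*M) (x(M, D) = (D*M + 1559)*M - 70*D = (1559 + D*M)*M - 70*D = M*(1559 + D*M) - 70*D = -70*D + M*(1559 + D*M))
(4564070 + b)/(x(1971, 2222) - 1871444) = (4564070 + 3375978)/((-70*2222 + 1559*1971 + 2222*1971**2) - 1871444) = 7940048/((-155540 + 3072789 + 2222*3884841) - 1871444) = 7940048/((-155540 + 3072789 + 8632116702) - 1871444) = 7940048/(8635033951 - 1871444) = 7940048/8633162507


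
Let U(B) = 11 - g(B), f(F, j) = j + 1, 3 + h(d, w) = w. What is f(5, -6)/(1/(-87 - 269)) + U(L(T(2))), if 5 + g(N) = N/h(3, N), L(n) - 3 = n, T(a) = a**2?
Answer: 7177/4 ≈ 1794.3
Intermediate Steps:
h(d, w) = -3 + w
L(n) = 3 + n
g(N) = -5 + N/(-3 + N)
f(F, j) = 1 + j
U(B) = 11 - (15 - 4*B)/(-3 + B)
f(5, -6)/(1/(-87 - 269)) + U(L(T(2))) = (1 - 6)/(1/(-87 - 269)) + 3*(-16 + 5*(3 + 2**2))/(-3 + (3 + 2**2)) = -5/(1/(-356)) + 3*(-16 + 5*(3 + 4))/(-3 + (3 + 4)) = -5/(-1/356) + 3*(-16 + 5*7)/(-3 + 7) = -5*(-356) + 3*(-16 + 35)/4 = 1780 + 3*(1/4)*19 = 1780 + 57/4 = 7177/4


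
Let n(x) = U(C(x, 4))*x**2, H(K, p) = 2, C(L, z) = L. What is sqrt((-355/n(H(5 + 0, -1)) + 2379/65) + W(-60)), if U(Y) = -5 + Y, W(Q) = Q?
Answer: sqrt(5565)/30 ≈ 2.4866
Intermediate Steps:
n(x) = x**2*(-5 + x) (n(x) = (-5 + x)*x**2 = x**2*(-5 + x))
sqrt((-355/n(H(5 + 0, -1)) + 2379/65) + W(-60)) = sqrt((-355*1/(4*(-5 + 2)) + 2379/65) - 60) = sqrt((-355/(4*(-3)) + 2379*(1/65)) - 60) = sqrt((-355/(-12) + 183/5) - 60) = sqrt((-355*(-1/12) + 183/5) - 60) = sqrt((355/12 + 183/5) - 60) = sqrt(3971/60 - 60) = sqrt(371/60) = sqrt(5565)/30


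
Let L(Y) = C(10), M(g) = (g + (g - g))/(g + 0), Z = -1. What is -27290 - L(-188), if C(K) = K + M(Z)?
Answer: -27301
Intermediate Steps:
M(g) = 1 (M(g) = (g + 0)/g = g/g = 1)
C(K) = 1 + K (C(K) = K + 1 = 1 + K)
L(Y) = 11 (L(Y) = 1 + 10 = 11)
-27290 - L(-188) = -27290 - 1*11 = -27290 - 11 = -27301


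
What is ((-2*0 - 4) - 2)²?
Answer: 36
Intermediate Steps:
((-2*0 - 4) - 2)² = ((0 - 4) - 2)² = (-4 - 2)² = (-6)² = 36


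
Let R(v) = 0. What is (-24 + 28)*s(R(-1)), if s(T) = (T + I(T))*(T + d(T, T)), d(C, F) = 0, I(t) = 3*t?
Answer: 0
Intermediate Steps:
s(T) = 4*T**2 (s(T) = (T + 3*T)*(T + 0) = (4*T)*T = 4*T**2)
(-24 + 28)*s(R(-1)) = (-24 + 28)*(4*0**2) = 4*(4*0) = 4*0 = 0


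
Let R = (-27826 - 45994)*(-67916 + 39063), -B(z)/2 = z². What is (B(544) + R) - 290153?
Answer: 2129046435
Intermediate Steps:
B(z) = -2*z²
R = 2129928460 (R = -73820*(-28853) = 2129928460)
(B(544) + R) - 290153 = (-2*544² + 2129928460) - 290153 = (-2*295936 + 2129928460) - 290153 = (-591872 + 2129928460) - 290153 = 2129336588 - 290153 = 2129046435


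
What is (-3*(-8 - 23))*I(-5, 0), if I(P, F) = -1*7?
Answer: -651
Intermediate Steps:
I(P, F) = -7
(-3*(-8 - 23))*I(-5, 0) = -3*(-8 - 23)*(-7) = -3*(-31)*(-7) = 93*(-7) = -651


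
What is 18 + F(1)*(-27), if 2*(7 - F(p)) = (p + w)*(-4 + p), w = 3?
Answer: -333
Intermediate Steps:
F(p) = 7 - (-4 + p)*(3 + p)/2 (F(p) = 7 - (p + 3)*(-4 + p)/2 = 7 - (3 + p)*(-4 + p)/2 = 7 - (-4 + p)*(3 + p)/2)
18 + F(1)*(-27) = 18 + (13 + (½)*1 - ½*1²)*(-27) = 18 + (13 + ½ - ½*1)*(-27) = 18 + (13 + ½ - ½)*(-27) = 18 + 13*(-27) = 18 - 351 = -333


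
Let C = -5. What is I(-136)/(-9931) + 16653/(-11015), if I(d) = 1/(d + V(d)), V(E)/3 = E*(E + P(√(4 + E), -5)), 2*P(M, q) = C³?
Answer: -13371380014451/8844397450180 ≈ -1.5118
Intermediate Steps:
P(M, q) = -125/2 (P(M, q) = (½)*(-5)³ = (½)*(-125) = -125/2)
V(E) = 3*E*(-125/2 + E) (V(E) = 3*(E*(E - 125/2)) = 3*(E*(-125/2 + E)) = 3*E*(-125/2 + E))
I(d) = 1/(d + 3*d*(-125 + 2*d)/2)
I(-136)/(-9931) + 16653/(-11015) = (2/(-136*(-373 + 6*(-136))))/(-9931) + 16653/(-11015) = (2*(-1/136)/(-373 - 816))*(-1/9931) + 16653*(-1/11015) = (2*(-1/136)/(-1189))*(-1/9931) - 16653/11015 = (2*(-1/136)*(-1/1189))*(-1/9931) - 16653/11015 = (1/80852)*(-1/9931) - 16653/11015 = -1/802941212 - 16653/11015 = -13371380014451/8844397450180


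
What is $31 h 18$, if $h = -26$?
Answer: $-14508$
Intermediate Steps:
$31 h 18 = 31 \left(-26\right) 18 = \left(-806\right) 18 = -14508$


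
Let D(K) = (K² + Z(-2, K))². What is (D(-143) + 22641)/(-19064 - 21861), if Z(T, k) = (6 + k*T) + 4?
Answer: -430377666/40925 ≈ -10516.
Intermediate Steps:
Z(T, k) = 10 + T*k (Z(T, k) = (6 + T*k) + 4 = 10 + T*k)
D(K) = (10 + K² - 2*K)² (D(K) = (K² + (10 - 2*K))² = (10 + K² - 2*K)²)
(D(-143) + 22641)/(-19064 - 21861) = ((10 + (-143)² - 2*(-143))² + 22641)/(-19064 - 21861) = ((10 + 20449 + 286)² + 22641)/(-40925) = (20745² + 22641)*(-1/40925) = (430355025 + 22641)*(-1/40925) = 430377666*(-1/40925) = -430377666/40925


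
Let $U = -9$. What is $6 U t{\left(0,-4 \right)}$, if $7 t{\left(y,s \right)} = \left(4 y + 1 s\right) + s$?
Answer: $\frac{432}{7} \approx 61.714$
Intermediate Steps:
$t{\left(y,s \right)} = \frac{2 s}{7} + \frac{4 y}{7}$ ($t{\left(y,s \right)} = \frac{\left(4 y + 1 s\right) + s}{7} = \frac{\left(4 y + s\right) + s}{7} = \frac{\left(s + 4 y\right) + s}{7} = \frac{2 s + 4 y}{7} = \frac{2 s}{7} + \frac{4 y}{7}$)
$6 U t{\left(0,-4 \right)} = 6 \left(-9\right) \left(\frac{2}{7} \left(-4\right) + \frac{4}{7} \cdot 0\right) = - 54 \left(- \frac{8}{7} + 0\right) = \left(-54\right) \left(- \frac{8}{7}\right) = \frac{432}{7}$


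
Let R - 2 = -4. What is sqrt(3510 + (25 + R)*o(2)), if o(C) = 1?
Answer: sqrt(3533) ≈ 59.439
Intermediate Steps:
R = -2 (R = 2 - 4 = -2)
sqrt(3510 + (25 + R)*o(2)) = sqrt(3510 + (25 - 2)*1) = sqrt(3510 + 23*1) = sqrt(3510 + 23) = sqrt(3533)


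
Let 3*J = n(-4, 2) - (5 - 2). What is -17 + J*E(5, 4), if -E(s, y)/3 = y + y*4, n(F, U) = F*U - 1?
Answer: 223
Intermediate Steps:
n(F, U) = -1 + F*U
E(s, y) = -15*y (E(s, y) = -3*(y + y*4) = -3*(y + 4*y) = -15*y)
J = -4 (J = ((-1 - 4*2) - (5 - 2))/3 = ((-1 - 8) - 1*3)/3 = (-9 - 3)/3 = (⅓)*(-12) = -4)
-17 + J*E(5, 4) = -17 - (-60)*4 = -17 - 4*(-60) = -17 + 240 = 223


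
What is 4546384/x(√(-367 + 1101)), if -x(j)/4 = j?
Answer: -568298*√734/367 ≈ -41953.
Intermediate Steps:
x(j) = -4*j
4546384/x(√(-367 + 1101)) = 4546384/((-4*√(-367 + 1101))) = 4546384/((-4*√734)) = 4546384*(-√734/2936) = -568298*√734/367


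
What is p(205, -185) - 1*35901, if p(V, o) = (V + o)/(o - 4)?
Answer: -6785309/189 ≈ -35901.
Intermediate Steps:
p(V, o) = (V + o)/(-4 + o)
p(205, -185) - 1*35901 = (205 - 185)/(-4 - 185) - 1*35901 = 20/(-189) - 35901 = -1/189*20 - 35901 = -20/189 - 35901 = -6785309/189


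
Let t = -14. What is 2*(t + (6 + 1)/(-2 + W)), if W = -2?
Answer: -63/2 ≈ -31.500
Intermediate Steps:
2*(t + (6 + 1)/(-2 + W)) = 2*(-14 + (6 + 1)/(-2 - 2)) = 2*(-14 + 7/(-4)) = 2*(-14 + 7*(-¼)) = 2*(-14 - 7/4) = 2*(-63/4) = -63/2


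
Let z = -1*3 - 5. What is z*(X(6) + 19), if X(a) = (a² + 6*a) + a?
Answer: -776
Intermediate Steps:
z = -8 (z = -3 - 5 = -8)
X(a) = a² + 7*a
z*(X(6) + 19) = -8*(6*(7 + 6) + 19) = -8*(6*13 + 19) = -8*(78 + 19) = -8*97 = -776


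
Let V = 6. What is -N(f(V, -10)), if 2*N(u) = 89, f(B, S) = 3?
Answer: -89/2 ≈ -44.500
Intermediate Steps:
N(u) = 89/2 (N(u) = (1/2)*89 = 89/2)
-N(f(V, -10)) = -1*89/2 = -89/2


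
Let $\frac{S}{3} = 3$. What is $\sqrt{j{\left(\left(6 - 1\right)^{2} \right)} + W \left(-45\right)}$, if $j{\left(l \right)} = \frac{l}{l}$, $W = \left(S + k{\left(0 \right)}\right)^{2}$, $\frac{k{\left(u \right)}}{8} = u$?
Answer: $2 i \sqrt{911} \approx 60.366 i$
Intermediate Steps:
$S = 9$ ($S = 3 \cdot 3 = 9$)
$k{\left(u \right)} = 8 u$
$W = 81$ ($W = \left(9 + 8 \cdot 0\right)^{2} = \left(9 + 0\right)^{2} = 9^{2} = 81$)
$j{\left(l \right)} = 1$
$\sqrt{j{\left(\left(6 - 1\right)^{2} \right)} + W \left(-45\right)} = \sqrt{1 + 81 \left(-45\right)} = \sqrt{1 - 3645} = \sqrt{-3644} = 2 i \sqrt{911}$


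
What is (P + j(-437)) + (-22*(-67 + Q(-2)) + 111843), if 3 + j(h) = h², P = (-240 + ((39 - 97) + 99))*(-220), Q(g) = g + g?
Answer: 348151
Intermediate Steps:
Q(g) = 2*g
P = 43780 (P = (-240 + (-58 + 99))*(-220) = (-240 + 41)*(-220) = -199*(-220) = 43780)
j(h) = -3 + h²
(P + j(-437)) + (-22*(-67 + Q(-2)) + 111843) = (43780 + (-3 + (-437)²)) + (-22*(-67 + 2*(-2)) + 111843) = (43780 + (-3 + 190969)) + (-22*(-67 - 4) + 111843) = (43780 + 190966) + (-22*(-71) + 111843) = 234746 + (1562 + 111843) = 234746 + 113405 = 348151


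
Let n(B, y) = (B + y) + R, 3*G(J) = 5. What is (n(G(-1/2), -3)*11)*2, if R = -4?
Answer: -352/3 ≈ -117.33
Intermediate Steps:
G(J) = 5/3 (G(J) = (1/3)*5 = 5/3)
n(B, y) = -4 + B + y (n(B, y) = (B + y) - 4 = -4 + B + y)
(n(G(-1/2), -3)*11)*2 = ((-4 + 5/3 - 3)*11)*2 = -16/3*11*2 = -176/3*2 = -352/3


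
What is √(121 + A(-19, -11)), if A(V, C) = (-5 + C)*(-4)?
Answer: √185 ≈ 13.601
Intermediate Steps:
A(V, C) = 20 - 4*C
√(121 + A(-19, -11)) = √(121 + (20 - 4*(-11))) = √(121 + (20 + 44)) = √(121 + 64) = √185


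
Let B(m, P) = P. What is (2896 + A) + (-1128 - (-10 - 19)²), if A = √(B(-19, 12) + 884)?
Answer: 927 + 8*√14 ≈ 956.93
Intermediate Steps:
A = 8*√14 (A = √(12 + 884) = √896 = 8*√14 ≈ 29.933)
(2896 + A) + (-1128 - (-10 - 19)²) = (2896 + 8*√14) + (-1128 - (-10 - 19)²) = (2896 + 8*√14) + (-1128 - 1*(-29)²) = (2896 + 8*√14) + (-1128 - 1*841) = (2896 + 8*√14) + (-1128 - 841) = (2896 + 8*√14) - 1969 = 927 + 8*√14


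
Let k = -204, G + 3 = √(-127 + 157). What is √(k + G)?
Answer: √(-207 + √30) ≈ 14.196*I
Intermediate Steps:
G = -3 + √30 (G = -3 + √(-127 + 157) = -3 + √30 ≈ 2.4772)
√(k + G) = √(-204 + (-3 + √30)) = √(-207 + √30)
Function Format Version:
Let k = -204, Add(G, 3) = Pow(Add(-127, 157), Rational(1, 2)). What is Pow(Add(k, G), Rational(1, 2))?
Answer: Pow(Add(-207, Pow(30, Rational(1, 2))), Rational(1, 2)) ≈ Mul(14.196, I)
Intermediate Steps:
G = Add(-3, Pow(30, Rational(1, 2))) (G = Add(-3, Pow(Add(-127, 157), Rational(1, 2))) = Add(-3, Pow(30, Rational(1, 2))) ≈ 2.4772)
Pow(Add(k, G), Rational(1, 2)) = Pow(Add(-204, Add(-3, Pow(30, Rational(1, 2)))), Rational(1, 2)) = Pow(Add(-207, Pow(30, Rational(1, 2))), Rational(1, 2))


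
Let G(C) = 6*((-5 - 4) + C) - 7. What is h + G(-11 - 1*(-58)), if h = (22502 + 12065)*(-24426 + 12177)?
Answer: -423410962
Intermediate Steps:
G(C) = -61 + 6*C (G(C) = 6*(-9 + C) - 7 = (-54 + 6*C) - 7 = -61 + 6*C)
h = -423411183 (h = 34567*(-12249) = -423411183)
h + G(-11 - 1*(-58)) = -423411183 + (-61 + 6*(-11 - 1*(-58))) = -423411183 + (-61 + 6*(-11 + 58)) = -423411183 + (-61 + 6*47) = -423411183 + (-61 + 282) = -423411183 + 221 = -423410962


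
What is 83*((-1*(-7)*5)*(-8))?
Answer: -23240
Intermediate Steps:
83*((-1*(-7)*5)*(-8)) = 83*((7*5)*(-8)) = 83*(35*(-8)) = 83*(-280) = -23240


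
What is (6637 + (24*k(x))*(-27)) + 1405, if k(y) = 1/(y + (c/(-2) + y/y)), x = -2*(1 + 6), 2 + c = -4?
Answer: 40534/5 ≈ 8106.8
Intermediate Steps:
c = -6 (c = -2 - 4 = -6)
x = -14 (x = -2*7 = -14)
k(y) = 1/(4 + y) (k(y) = 1/(y + (-6/(-2) + y/y)) = 1/(y + (-6*(-1/2) + 1)) = 1/(y + (3 + 1)) = 1/(y + 4) = 1/(4 + y))
(6637 + (24*k(x))*(-27)) + 1405 = (6637 + (24/(4 - 14))*(-27)) + 1405 = (6637 + (24/(-10))*(-27)) + 1405 = (6637 + (24*(-1/10))*(-27)) + 1405 = (6637 - 12/5*(-27)) + 1405 = (6637 + 324/5) + 1405 = 33509/5 + 1405 = 40534/5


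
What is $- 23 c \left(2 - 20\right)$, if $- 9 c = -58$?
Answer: $2668$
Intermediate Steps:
$c = \frac{58}{9}$ ($c = \left(- \frac{1}{9}\right) \left(-58\right) = \frac{58}{9} \approx 6.4444$)
$- 23 c \left(2 - 20\right) = \left(-23\right) \frac{58}{9} \left(2 - 20\right) = \left(- \frac{1334}{9}\right) \left(-18\right) = 2668$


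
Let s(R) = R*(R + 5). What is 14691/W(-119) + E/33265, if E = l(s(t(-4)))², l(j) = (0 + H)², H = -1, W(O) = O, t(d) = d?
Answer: -488695996/3958535 ≈ -123.45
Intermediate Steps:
s(R) = R*(5 + R)
l(j) = 1 (l(j) = (0 - 1)² = (-1)² = 1)
E = 1 (E = 1² = 1)
14691/W(-119) + E/33265 = 14691/(-119) + 1/33265 = 14691*(-1/119) + 1*(1/33265) = -14691/119 + 1/33265 = -488695996/3958535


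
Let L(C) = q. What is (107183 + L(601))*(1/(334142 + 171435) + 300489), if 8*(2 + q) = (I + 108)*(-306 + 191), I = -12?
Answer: 16073322533220354/505577 ≈ 3.1792e+10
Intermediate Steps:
q = -1382 (q = -2 + ((-12 + 108)*(-306 + 191))/8 = -2 + (96*(-115))/8 = -2 + (⅛)*(-11040) = -2 - 1380 = -1382)
L(C) = -1382
(107183 + L(601))*(1/(334142 + 171435) + 300489) = (107183 - 1382)*(1/(334142 + 171435) + 300489) = 105801*(1/505577 + 300489) = 105801*(151920327154/505577) = 16073322533220354/505577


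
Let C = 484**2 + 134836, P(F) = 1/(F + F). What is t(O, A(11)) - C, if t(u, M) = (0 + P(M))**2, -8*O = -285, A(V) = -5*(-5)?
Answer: -922729999/2500 ≈ -3.6909e+5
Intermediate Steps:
P(F) = 1/(2*F)
A(V) = 25
O = 285/8 (O = -1/8*(-285) = 285/8 ≈ 35.625)
C = 369092 (C = 234256 + 134836 = 369092)
t(u, M) = 1/(4*M**2) (t(u, M) = (0 + 1/(2*M))**2 = (1/(2*M))**2 = 1/(4*M**2))
t(O, A(11)) - C = (1/4)/25**2 - 1*369092 = (1/4)*(1/625) - 369092 = 1/2500 - 369092 = -922729999/2500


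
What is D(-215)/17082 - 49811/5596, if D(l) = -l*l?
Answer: -554773301/47795436 ≈ -11.607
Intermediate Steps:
D(l) = -l**2
D(-215)/17082 - 49811/5596 = -1*(-215)**2/17082 - 49811/5596 = -1*46225*(1/17082) - 49811*1/5596 = -46225*1/17082 - 49811/5596 = -46225/17082 - 49811/5596 = -554773301/47795436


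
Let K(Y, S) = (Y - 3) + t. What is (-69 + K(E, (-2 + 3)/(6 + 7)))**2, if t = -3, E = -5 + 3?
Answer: 5929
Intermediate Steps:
E = -2
K(Y, S) = -6 + Y (K(Y, S) = (Y - 3) - 3 = (-3 + Y) - 3 = -6 + Y)
(-69 + K(E, (-2 + 3)/(6 + 7)))**2 = (-69 + (-6 - 2))**2 = (-69 - 8)**2 = (-77)**2 = 5929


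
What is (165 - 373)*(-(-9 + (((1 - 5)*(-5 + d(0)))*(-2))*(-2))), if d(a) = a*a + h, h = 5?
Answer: -1872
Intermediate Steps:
d(a) = 5 + a² (d(a) = a*a + 5 = a² + 5 = 5 + a²)
(165 - 373)*(-(-9 + (((1 - 5)*(-5 + d(0)))*(-2))*(-2))) = (165 - 373)*(-(-9 + (((1 - 5)*(-5 + (5 + 0²)))*(-2))*(-2))) = -(-208)*(-9 + (-4*(-5 + (5 + 0))*(-2))*(-2)) = -(-208)*(-9 + (-4*(-5 + 5)*(-2))*(-2)) = -(-208)*(-9 + (-4*0*(-2))*(-2)) = -(-208)*(-9 + (0*(-2))*(-2)) = -(-208)*(-9 + 0*(-2)) = -(-208)*(-9 + 0) = -(-208)*(-9) = -208*9 = -1872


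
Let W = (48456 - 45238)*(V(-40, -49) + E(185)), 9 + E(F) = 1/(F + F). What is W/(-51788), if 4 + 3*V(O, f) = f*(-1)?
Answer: -3573589/9580780 ≈ -0.37300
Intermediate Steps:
V(O, f) = -4/3 - f/3 (V(O, f) = -4/3 + (f*(-1))/3 = -4/3 + (-f)/3 = -4/3 - f/3)
E(F) = -9 + 1/(2*F) (E(F) = -9 + 1/(F + F) = -9 + 1/(2*F))
W = 3573589/185 (W = (48456 - 45238)*((-4/3 - ⅓*(-49)) + (-9 + (½)/185)) = 3218*((-4/3 + 49/3) + (-9 + (½)*(1/185))) = 3218*(15 + (-9 + 1/370)) = 3218*(15 - 3329/370) = 3218*(2221/370) = 3573589/185 ≈ 19317.)
W/(-51788) = (3573589/185)/(-51788) = (3573589/185)*(-1/51788) = -3573589/9580780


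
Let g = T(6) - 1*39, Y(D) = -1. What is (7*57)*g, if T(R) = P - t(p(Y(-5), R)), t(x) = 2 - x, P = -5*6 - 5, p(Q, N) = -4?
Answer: -31920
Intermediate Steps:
P = -35 (P = -30 - 5 = -35)
T(R) = -41 (T(R) = -35 - (2 - 1*(-4)) = -35 - (2 + 4) = -35 - 1*6 = -35 - 6 = -41)
g = -80 (g = -41 - 1*39 = -41 - 39 = -80)
(7*57)*g = (7*57)*(-80) = 399*(-80) = -31920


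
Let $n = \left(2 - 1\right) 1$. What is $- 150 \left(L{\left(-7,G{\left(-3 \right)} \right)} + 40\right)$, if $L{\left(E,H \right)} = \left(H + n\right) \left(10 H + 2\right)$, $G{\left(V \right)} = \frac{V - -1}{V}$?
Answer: $- \frac{24500}{3} \approx -8166.7$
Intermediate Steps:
$n = 1$ ($n = 1 \cdot 1 = 1$)
$G{\left(V \right)} = \frac{1 + V}{V}$ ($G{\left(V \right)} = \frac{V + 1}{V} = \frac{1 + V}{V}$)
$L{\left(E,H \right)} = \left(1 + H\right) \left(2 + 10 H\right)$ ($L{\left(E,H \right)} = \left(H + 1\right) \left(10 H + 2\right) = \left(1 + H\right) \left(2 + 10 H\right)$)
$- 150 \left(L{\left(-7,G{\left(-3 \right)} \right)} + 40\right) = - 150 \left(\left(2 + 10 \left(\frac{1 - 3}{-3}\right)^{2} + 12 \frac{1 - 3}{-3}\right) + 40\right) = - 150 \left(\left(2 + 10 \left(\left(- \frac{1}{3}\right) \left(-2\right)\right)^{2} + 12 \left(\left(- \frac{1}{3}\right) \left(-2\right)\right)\right) + 40\right) = - 150 \left(\left(2 + 10 \left(\frac{2}{3}\right)^{2} + 12 \cdot \frac{2}{3}\right) + 40\right) = - 150 \left(\left(2 + 10 \cdot \frac{4}{9} + 8\right) + 40\right) = - 150 \left(\left(2 + \frac{40}{9} + 8\right) + 40\right) = - 150 \left(\frac{130}{9} + 40\right) = \left(-150\right) \frac{490}{9} = - \frac{24500}{3}$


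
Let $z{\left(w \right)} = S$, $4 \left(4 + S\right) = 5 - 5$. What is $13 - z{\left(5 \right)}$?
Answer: $17$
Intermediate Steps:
$S = -4$ ($S = -4 + \frac{5 - 5}{4} = -4 + \frac{1}{4} \cdot 0 = -4 + 0 = -4$)
$z{\left(w \right)} = -4$
$13 - z{\left(5 \right)} = 13 - -4 = 13 + 4 = 17$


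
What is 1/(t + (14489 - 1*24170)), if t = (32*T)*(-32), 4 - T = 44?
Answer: 1/31279 ≈ 3.1970e-5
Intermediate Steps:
T = -40 (T = 4 - 1*44 = 4 - 44 = -40)
t = 40960 (t = (32*(-40))*(-32) = -1280*(-32) = 40960)
1/(t + (14489 - 1*24170)) = 1/(40960 + (14489 - 1*24170)) = 1/(40960 + (14489 - 24170)) = 1/(40960 - 9681) = 1/31279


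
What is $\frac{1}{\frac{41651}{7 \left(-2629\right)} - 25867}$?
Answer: $- \frac{18403}{476072052} \approx -3.8656 \cdot 10^{-5}$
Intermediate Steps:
$\frac{1}{\frac{41651}{7 \left(-2629\right)} - 25867} = \frac{1}{\frac{41651}{-18403} - 25867} = \frac{1}{41651 \left(- \frac{1}{18403}\right) - 25867} = \frac{1}{- \frac{41651}{18403} - 25867} = \frac{1}{- \frac{476072052}{18403}} = - \frac{18403}{476072052}$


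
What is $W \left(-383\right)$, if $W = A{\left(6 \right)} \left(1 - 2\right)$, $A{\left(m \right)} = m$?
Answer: $2298$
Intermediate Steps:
$W = -6$ ($W = 6 \left(1 - 2\right) = 6 \left(-1\right) = -6$)
$W \left(-383\right) = \left(-6\right) \left(-383\right) = 2298$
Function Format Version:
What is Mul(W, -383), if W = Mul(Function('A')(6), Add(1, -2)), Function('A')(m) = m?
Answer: 2298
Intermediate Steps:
W = -6 (W = Mul(6, Add(1, -2)) = Mul(6, -1) = -6)
Mul(W, -383) = Mul(-6, -383) = 2298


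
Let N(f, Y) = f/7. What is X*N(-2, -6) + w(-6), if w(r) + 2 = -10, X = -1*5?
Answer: -74/7 ≈ -10.571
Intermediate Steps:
X = -5
N(f, Y) = f/7 (N(f, Y) = f*(⅐) = f/7)
w(r) = -12 (w(r) = -2 - 10 = -12)
X*N(-2, -6) + w(-6) = -5*(-2)/7 - 12 = -5*(-2/7) - 12 = 10/7 - 12 = -74/7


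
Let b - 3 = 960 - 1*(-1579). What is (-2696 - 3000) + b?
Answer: -3154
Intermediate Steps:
b = 2542 (b = 3 + (960 - 1*(-1579)) = 3 + (960 + 1579) = 3 + 2539 = 2542)
(-2696 - 3000) + b = (-2696 - 3000) + 2542 = -5696 + 2542 = -3154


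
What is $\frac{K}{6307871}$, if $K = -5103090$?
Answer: $- \frac{5103090}{6307871} \approx -0.809$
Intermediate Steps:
$\frac{K}{6307871} = - \frac{5103090}{6307871}$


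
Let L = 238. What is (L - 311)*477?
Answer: -34821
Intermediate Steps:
(L - 311)*477 = (238 - 311)*477 = -73*477 = -34821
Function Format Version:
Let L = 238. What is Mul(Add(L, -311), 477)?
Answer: -34821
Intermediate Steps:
Mul(Add(L, -311), 477) = Mul(Add(238, -311), 477) = Mul(-73, 477) = -34821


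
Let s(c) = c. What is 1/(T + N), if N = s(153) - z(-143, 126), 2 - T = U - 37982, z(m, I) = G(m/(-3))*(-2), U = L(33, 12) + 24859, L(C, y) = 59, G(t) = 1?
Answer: 1/13221 ≈ 7.5637e-5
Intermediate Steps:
U = 24918 (U = 59 + 24859 = 24918)
z(m, I) = -2 (z(m, I) = 1*(-2) = -2)
T = 13066 (T = 2 - (24918 - 37982) = 2 - 1*(-13064) = 2 + 13064 = 13066)
N = 155 (N = 153 - 1*(-2) = 153 + 2 = 155)
1/(T + N) = 1/(13066 + 155) = 1/13221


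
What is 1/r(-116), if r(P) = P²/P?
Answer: -1/116 ≈ -0.0086207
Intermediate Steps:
r(P) = P
1/r(-116) = 1/(-116) = -1/116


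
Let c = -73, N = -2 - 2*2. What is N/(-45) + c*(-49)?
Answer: 53657/15 ≈ 3577.1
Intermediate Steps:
N = -6 (N = -2 - 4 = -6)
N/(-45) + c*(-49) = -6/(-45) - 73*(-49) = -6*(-1/45) + 3577 = 2/15 + 3577 = 53657/15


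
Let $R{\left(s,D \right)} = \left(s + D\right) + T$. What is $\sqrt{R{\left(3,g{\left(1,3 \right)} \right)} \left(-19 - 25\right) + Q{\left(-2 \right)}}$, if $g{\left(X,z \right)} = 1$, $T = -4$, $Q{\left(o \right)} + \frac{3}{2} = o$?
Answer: $\frac{i \sqrt{14}}{2} \approx 1.8708 i$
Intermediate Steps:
$Q{\left(o \right)} = - \frac{3}{2} + o$
$R{\left(s,D \right)} = -4 + D + s$ ($R{\left(s,D \right)} = \left(s + D\right) - 4 = \left(D + s\right) - 4 = -4 + D + s$)
$\sqrt{R{\left(3,g{\left(1,3 \right)} \right)} \left(-19 - 25\right) + Q{\left(-2 \right)}} = \sqrt{\left(-4 + 1 + 3\right) \left(-19 - 25\right) - \frac{7}{2}} = \sqrt{0 \left(-44\right) - \frac{7}{2}} = \sqrt{0 - \frac{7}{2}} = \sqrt{- \frac{7}{2}} = \frac{i \sqrt{14}}{2}$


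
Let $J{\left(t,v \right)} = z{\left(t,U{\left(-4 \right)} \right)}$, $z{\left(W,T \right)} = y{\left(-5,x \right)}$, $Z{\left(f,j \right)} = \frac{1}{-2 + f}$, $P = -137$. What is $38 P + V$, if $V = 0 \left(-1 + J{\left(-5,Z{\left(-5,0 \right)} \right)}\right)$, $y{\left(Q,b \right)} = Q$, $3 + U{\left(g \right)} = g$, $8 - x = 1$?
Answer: $-5206$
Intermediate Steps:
$x = 7$ ($x = 8 - 1 = 7$)
$U{\left(g \right)} = -3 + g$
$z{\left(W,T \right)} = -5$
$J{\left(t,v \right)} = -5$
$V = 0$ ($V = 0 \left(-1 - 5\right) = 0 \left(-6\right) = 0$)
$38 P + V = 38 \left(-137\right) + 0 = -5206 + 0 = -5206$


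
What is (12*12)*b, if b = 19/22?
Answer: 1368/11 ≈ 124.36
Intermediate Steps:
b = 19/22 (b = 19*(1/22) = 19/22 ≈ 0.86364)
(12*12)*b = (12*12)*(19/22) = 144*(19/22) = 1368/11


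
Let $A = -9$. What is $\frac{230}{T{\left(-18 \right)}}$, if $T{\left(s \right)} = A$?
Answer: $- \frac{230}{9} \approx -25.556$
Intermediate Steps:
$T{\left(s \right)} = -9$
$\frac{230}{T{\left(-18 \right)}} = \frac{230}{-9} = 230 \left(- \frac{1}{9}\right) = - \frac{230}{9}$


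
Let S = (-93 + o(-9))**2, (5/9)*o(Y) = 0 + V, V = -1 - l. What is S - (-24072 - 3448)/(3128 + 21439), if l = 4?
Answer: 255622588/24567 ≈ 10405.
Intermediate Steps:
V = -5 (V = -1 - 1*4 = -1 - 4 = -5)
o(Y) = -9 (o(Y) = 9*(0 - 5)/5 = (9/5)*(-5) = -9)
S = 10404 (S = (-93 - 9)**2 = (-102)**2 = 10404)
S - (-24072 - 3448)/(3128 + 21439) = 10404 - (-24072 - 3448)/(3128 + 21439) = 10404 - (-27520)/24567 = 10404 - 1*(-27520/24567) = 10404 + 27520/24567 = 255622588/24567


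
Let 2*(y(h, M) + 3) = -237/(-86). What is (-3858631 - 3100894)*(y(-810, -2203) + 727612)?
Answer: -870977489832125/172 ≈ -5.0638e+12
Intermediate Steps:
y(h, M) = -279/172 (y(h, M) = -3 + (-237/(-86))/2 = -3 + (-237*(-1/86))/2 = -3 + (½)*(237/86) = -3 + 237/172 = -279/172)
(-3858631 - 3100894)*(y(-810, -2203) + 727612) = (-3858631 - 3100894)*(-279/172 + 727612) = -6959525*125148985/172 = -870977489832125/172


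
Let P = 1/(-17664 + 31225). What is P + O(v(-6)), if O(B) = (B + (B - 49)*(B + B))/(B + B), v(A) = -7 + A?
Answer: -1668001/27122 ≈ -61.500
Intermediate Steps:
O(B) = (B + 2*B*(-49 + B))/(2*B) (O(B) = (B + (-49 + B)*(2*B))/((2*B)) = (B + 2*B*(-49 + B))*(1/(2*B)) = (B + 2*B*(-49 + B))/(2*B))
P = 1/13561 ≈ 7.3741e-5
P + O(v(-6)) = 1/13561 + (-97/2 + (-7 - 6)) = 1/13561 + (-97/2 - 13) = 1/13561 - 123/2 = -1668001/27122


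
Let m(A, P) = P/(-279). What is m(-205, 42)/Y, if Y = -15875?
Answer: 14/1476375 ≈ 9.4827e-6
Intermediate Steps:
m(A, P) = -P/279 (m(A, P) = P*(-1/279) = -P/279)
m(-205, 42)/Y = -1/279*42/(-15875) = -14/93*(-1/15875) = 14/1476375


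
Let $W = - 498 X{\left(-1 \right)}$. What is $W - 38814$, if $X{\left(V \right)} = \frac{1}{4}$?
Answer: $- \frac{77877}{2} \approx -38939.0$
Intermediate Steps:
$X{\left(V \right)} = \frac{1}{4}$
$W = - \frac{249}{2}$ ($W = \left(-498\right) \frac{1}{4} = - \frac{249}{2} \approx -124.5$)
$W - 38814 = - \frac{249}{2} - 38814 = - \frac{77877}{2}$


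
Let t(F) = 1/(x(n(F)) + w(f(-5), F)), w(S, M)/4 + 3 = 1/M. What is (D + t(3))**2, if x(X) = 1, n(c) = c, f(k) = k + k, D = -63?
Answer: 3348900/841 ≈ 3982.0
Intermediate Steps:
f(k) = 2*k
w(S, M) = -12 + 4/M
t(F) = 1/(-11 + 4/F) (t(F) = 1/(1 + (-12 + 4/F)) = 1/(-11 + 4/F))
(D + t(3))**2 = (-63 - 1*3/(-4 + 11*3))**2 = (-63 - 1*3/(-4 + 33))**2 = (-63 - 1*3/29)**2 = (-63 - 1*3*1/29)**2 = (-63 - 3/29)**2 = (-1830/29)**2 = 3348900/841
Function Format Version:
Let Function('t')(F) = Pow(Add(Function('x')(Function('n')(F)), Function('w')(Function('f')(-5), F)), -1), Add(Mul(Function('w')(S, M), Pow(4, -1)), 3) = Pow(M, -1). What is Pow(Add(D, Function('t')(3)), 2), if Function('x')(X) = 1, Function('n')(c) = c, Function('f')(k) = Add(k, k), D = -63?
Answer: Rational(3348900, 841) ≈ 3982.0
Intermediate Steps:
Function('f')(k) = Mul(2, k)
Function('w')(S, M) = Add(-12, Mul(4, Pow(M, -1)))
Function('t')(F) = Pow(Add(-11, Mul(4, Pow(F, -1))), -1) (Function('t')(F) = Pow(Add(1, Add(-12, Mul(4, Pow(F, -1)))), -1) = Pow(Add(-11, Mul(4, Pow(F, -1))), -1))
Pow(Add(D, Function('t')(3)), 2) = Pow(Add(-63, Mul(-1, 3, Pow(Add(-4, Mul(11, 3)), -1))), 2) = Pow(Add(-63, Mul(-1, 3, Pow(Add(-4, 33), -1))), 2) = Pow(Add(-63, Mul(-1, 3, Pow(29, -1))), 2) = Pow(Add(-63, Mul(-1, 3, Rational(1, 29))), 2) = Pow(Add(-63, Rational(-3, 29)), 2) = Pow(Rational(-1830, 29), 2) = Rational(3348900, 841)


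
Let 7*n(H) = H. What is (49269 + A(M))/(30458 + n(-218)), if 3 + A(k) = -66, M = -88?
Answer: 28700/17749 ≈ 1.6170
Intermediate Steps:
n(H) = H/7
A(k) = -69 (A(k) = -3 - 66 = -69)
(49269 + A(M))/(30458 + n(-218)) = (49269 - 69)/(30458 + (1/7)*(-218)) = 49200/(30458 - 218/7) = 49200/(212988/7) = 49200*(7/212988) = 28700/17749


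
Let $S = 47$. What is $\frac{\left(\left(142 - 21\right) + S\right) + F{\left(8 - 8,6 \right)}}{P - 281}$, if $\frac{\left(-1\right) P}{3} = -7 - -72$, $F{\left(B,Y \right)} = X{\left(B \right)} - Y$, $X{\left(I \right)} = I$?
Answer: $- \frac{81}{238} \approx -0.34034$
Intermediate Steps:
$F{\left(B,Y \right)} = B - Y$
$P = -195$ ($P = - 3 \left(-7 - -72\right) = - 3 \left(-7 + 72\right) = \left(-3\right) 65 = -195$)
$\frac{\left(\left(142 - 21\right) + S\right) + F{\left(8 - 8,6 \right)}}{P - 281} = \frac{\left(\left(142 - 21\right) + 47\right) + \left(\left(8 - 8\right) - 6\right)}{-195 - 281} = \frac{\left(121 + 47\right) + \left(\left(8 - 8\right) - 6\right)}{-476} = \left(168 + \left(0 - 6\right)\right) \left(- \frac{1}{476}\right) = \left(168 - 6\right) \left(- \frac{1}{476}\right) = 162 \left(- \frac{1}{476}\right) = - \frac{81}{238}$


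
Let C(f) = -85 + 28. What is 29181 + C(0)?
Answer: 29124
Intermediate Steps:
C(f) = -57
29181 + C(0) = 29181 - 57 = 29124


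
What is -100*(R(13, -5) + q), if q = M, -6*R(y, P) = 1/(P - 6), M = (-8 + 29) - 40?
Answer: 62650/33 ≈ 1898.5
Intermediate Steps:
M = -19 (M = 21 - 40 = -19)
R(y, P) = -1/(6*(-6 + P)) (R(y, P) = -1/(6*(P - 6)) = -1/(6*(-6 + P)))
q = -19
-100*(R(13, -5) + q) = -100*(-1/(-36 + 6*(-5)) - 19) = -100*(-1/(-36 - 30) - 19) = -100*(-1/(-66) - 19) = -100*(-1*(-1/66) - 19) = -100*(1/66 - 19) = -100*(-1253/66) = 62650/33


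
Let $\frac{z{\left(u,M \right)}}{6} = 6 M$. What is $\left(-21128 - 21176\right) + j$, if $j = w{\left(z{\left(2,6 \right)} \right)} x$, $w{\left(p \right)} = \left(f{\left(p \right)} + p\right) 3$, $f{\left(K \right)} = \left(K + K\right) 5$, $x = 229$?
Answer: $1590008$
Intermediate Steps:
$f{\left(K \right)} = 10 K$ ($f{\left(K \right)} = 2 K 5 = 10 K$)
$z{\left(u,M \right)} = 36 M$ ($z{\left(u,M \right)} = 6 \cdot 6 M = 36 M$)
$w{\left(p \right)} = 33 p$ ($w{\left(p \right)} = \left(10 p + p\right) 3 = 11 p 3 = 33 p$)
$j = 1632312$ ($j = 33 \cdot 36 \cdot 6 \cdot 229 = 33 \cdot 216 \cdot 229 = 7128 \cdot 229 = 1632312$)
$\left(-21128 - 21176\right) + j = \left(-21128 - 21176\right) + 1632312 = -42304 + 1632312 = 1590008$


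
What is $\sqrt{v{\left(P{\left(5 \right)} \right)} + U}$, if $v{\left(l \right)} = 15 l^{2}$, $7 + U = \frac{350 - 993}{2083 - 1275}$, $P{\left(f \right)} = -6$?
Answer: $\frac{\sqrt{86864242}}{404} \approx 23.07$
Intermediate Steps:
$U = - \frac{6299}{808}$ ($U = -7 + \frac{350 - 993}{2083 - 1275} = -7 - \frac{643}{2083 - 1275} = -7 - \frac{643}{808} = - \frac{6299}{808} \approx -7.7958$)
$\sqrt{v{\left(P{\left(5 \right)} \right)} + U} = \sqrt{15 \left(-6\right)^{2} - \frac{6299}{808}} = \sqrt{15 \cdot 36 - \frac{6299}{808}} = \sqrt{540 - \frac{6299}{808}} = \sqrt{\frac{430021}{808}} = \frac{\sqrt{86864242}}{404}$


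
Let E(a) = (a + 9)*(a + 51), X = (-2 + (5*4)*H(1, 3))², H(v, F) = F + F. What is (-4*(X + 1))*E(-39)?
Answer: 20052000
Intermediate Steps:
H(v, F) = 2*F
X = 13924 (X = (-2 + (5*4)*(2*3))² = (-2 + 20*6)² = (-2 + 120)² = 118² = 13924)
E(a) = (9 + a)*(51 + a)
(-4*(X + 1))*E(-39) = (-4*(13924 + 1))*(459 + (-39)² + 60*(-39)) = (-4*13925)*(459 + 1521 - 2340) = -55700*(-360) = 20052000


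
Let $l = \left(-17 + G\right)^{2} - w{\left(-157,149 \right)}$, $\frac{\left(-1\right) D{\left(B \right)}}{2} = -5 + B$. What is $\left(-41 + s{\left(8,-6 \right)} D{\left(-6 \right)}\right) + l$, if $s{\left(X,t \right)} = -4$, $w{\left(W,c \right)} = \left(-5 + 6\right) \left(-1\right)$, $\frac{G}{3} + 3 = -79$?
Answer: $69041$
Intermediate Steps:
$G = -246$ ($G = -9 + 3 \left(-79\right) = -9 - 237 = -246$)
$D{\left(B \right)} = 10 - 2 B$ ($D{\left(B \right)} = - 2 \left(-5 + B\right) = 10 - 2 B$)
$w{\left(W,c \right)} = -1$ ($w{\left(W,c \right)} = 1 \left(-1\right) = -1$)
$l = 69170$ ($l = \left(-17 - 246\right)^{2} - -1 = \left(-263\right)^{2} + 1 = 69169 + 1 = 69170$)
$\left(-41 + s{\left(8,-6 \right)} D{\left(-6 \right)}\right) + l = \left(-41 - 4 \left(10 - -12\right)\right) + 69170 = \left(-41 - 4 \left(10 + 12\right)\right) + 69170 = \left(-41 - 88\right) + 69170 = -129 + 69170 = 69041$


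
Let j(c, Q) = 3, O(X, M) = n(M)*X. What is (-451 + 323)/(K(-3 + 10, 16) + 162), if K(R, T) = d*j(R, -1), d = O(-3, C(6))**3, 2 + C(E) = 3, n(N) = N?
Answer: -128/81 ≈ -1.5802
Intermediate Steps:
C(E) = 1 (C(E) = -2 + 3 = 1)
O(X, M) = M*X
d = -27 (d = (1*(-3))**3 = (-3)**3 = -27)
K(R, T) = -81 (K(R, T) = -27*3 = -81)
(-451 + 323)/(K(-3 + 10, 16) + 162) = (-451 + 323)/(-81 + 162) = -128/81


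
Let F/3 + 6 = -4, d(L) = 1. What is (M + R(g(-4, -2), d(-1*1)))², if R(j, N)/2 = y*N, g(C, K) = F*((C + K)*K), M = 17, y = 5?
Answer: 729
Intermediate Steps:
F = -30 (F = -18 + 3*(-4) = -18 - 12 = -30)
g(C, K) = -30*K*(C + K) (g(C, K) = -30*(C + K)*K = -30*K*(C + K))
R(j, N) = 10*N (R(j, N) = 2*(5*N) = 10*N)
(M + R(g(-4, -2), d(-1*1)))² = (17 + 10*1)² = (17 + 10)² = 27² = 729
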